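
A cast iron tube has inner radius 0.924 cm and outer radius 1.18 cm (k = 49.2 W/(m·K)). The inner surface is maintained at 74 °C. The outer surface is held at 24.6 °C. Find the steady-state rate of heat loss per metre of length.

Q' = 62.4 kW/m

Q' = 2πk·ΔT/ln(r₂/r₁) = 2π × 49.2 × 49.4 / ln(0.0118/0.00924) = 62400 W/m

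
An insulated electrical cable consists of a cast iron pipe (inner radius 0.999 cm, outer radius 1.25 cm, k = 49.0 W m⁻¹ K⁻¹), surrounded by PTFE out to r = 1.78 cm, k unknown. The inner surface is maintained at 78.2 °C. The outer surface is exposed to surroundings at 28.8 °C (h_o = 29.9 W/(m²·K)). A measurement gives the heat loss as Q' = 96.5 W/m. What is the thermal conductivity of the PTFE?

k = 0.265 W/m·K

ΣR = ΔT/Q' = |78.2 − 28.8|/96.5 = 0.5119 m·K/W
Known resistances:
  R'_cast iron = ln(0.0125/0.00999)/(2πk) = 0.2241/(2π·49.0) = 7.280×10^-4 m·K/W
  R'_conv,out = 1/(2πr h) = 1/(2π·0.0178·29.9) = 0.2990 m·K/W
R_PTFE = ΣR − ΣR_known = 0.5119 − 0.2997 = 0.2122 m·K/W
ln(r₂/r₁)/(2πk) = 0.2122 ⇒ k = 0.3535/(2π·0.2122) = 0.265 W/m·K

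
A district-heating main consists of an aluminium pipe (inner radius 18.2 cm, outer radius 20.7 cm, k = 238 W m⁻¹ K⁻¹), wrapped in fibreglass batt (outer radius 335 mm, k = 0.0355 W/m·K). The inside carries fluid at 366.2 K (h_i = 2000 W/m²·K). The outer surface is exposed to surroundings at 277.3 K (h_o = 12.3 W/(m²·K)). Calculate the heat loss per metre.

Resistance network (inner→outer):
  R'_conv,in = 1/(2πr h) = 1/(2π·0.182·2000) = 4.372×10^-4 m·K/W
  R'_aluminium = ln(0.207/0.182)/(2πk) = 0.1287/(2π·238) = 8.607×10^-5 m·K/W
  R'_fibreglass batt = ln(0.335/0.207)/(2πk) = 0.4814/(2π·0.0355) = 2.158 m·K/W
  R'_conv,out = 1/(2πr h) = 1/(2π·0.335·12.3) = 0.03863 m·K/W
ΣR = 4.372×10^-4 + 8.607×10^-5 + 2.158 + 0.03863 = 2.197 m·K/W
Q' = ΔT/ΣR = (366.2 K − 277.3 K)/2.197 = 40.5 W/m

Q' = 40.5 W/m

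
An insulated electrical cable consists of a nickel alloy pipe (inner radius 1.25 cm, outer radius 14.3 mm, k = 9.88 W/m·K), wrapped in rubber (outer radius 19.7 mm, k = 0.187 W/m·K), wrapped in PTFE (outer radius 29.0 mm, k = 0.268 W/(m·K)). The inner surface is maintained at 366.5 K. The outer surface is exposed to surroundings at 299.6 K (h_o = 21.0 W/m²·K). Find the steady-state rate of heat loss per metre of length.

Q' = 87.4 W/m

Resistance network (inner→outer):
  R'_nickel alloy = ln(0.0143/0.0125)/(2πk) = 0.1345/(2π·9.88) = 0.002167 m·K/W
  R'_rubber = ln(0.0197/0.0143)/(2πk) = 0.3204/(2π·0.187) = 0.2727 m·K/W
  R'_PTFE = ln(0.0290/0.0197)/(2πk) = 0.3867/(2π·0.268) = 0.2296 m·K/W
  R'_conv,out = 1/(2πr h) = 1/(2π·0.0290·21.0) = 0.2613 m·K/W
ΣR = 0.002167 + 0.2727 + 0.2296 + 0.2613 = 0.7658 m·K/W
Q' = ΔT/ΣR = (366.5 K − 299.6 K)/0.7658 = 87.4 W/m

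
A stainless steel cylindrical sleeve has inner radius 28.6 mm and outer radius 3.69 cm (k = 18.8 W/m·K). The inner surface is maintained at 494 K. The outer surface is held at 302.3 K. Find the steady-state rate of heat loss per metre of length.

Q' = 88.9 kW/m

Q' = 2πk·ΔT/ln(r₂/r₁) = 2π × 18.8 × 191.7 / ln(0.0369/0.0286) = 88900 W/m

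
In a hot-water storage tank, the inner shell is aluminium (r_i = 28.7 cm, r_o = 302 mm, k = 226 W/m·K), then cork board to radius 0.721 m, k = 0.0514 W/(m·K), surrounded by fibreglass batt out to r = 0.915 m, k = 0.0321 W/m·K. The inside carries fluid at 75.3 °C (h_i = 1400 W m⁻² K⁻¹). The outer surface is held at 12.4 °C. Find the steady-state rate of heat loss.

Q = 17.0 W

Series thermal resistances, inner to outer:
  R_conv,in = 1/(4πr²h) = 1/(4π·0.287²·1400) = 6.901×10^-4 K/W
  R_aluminium = (1/0.287 − 1/0.302)/(4πk) = 0.1731/(4π·226) = 6.094×10^-5 K/W
  R_cork board = (1/0.302 − 1/0.721)/(4πk) = 1.924/(4π·0.0514) = 2.979 K/W
  R_fibreglass batt = (1/0.721 − 1/0.915)/(4πk) = 0.2941/(4π·0.0321) = 0.7290 K/W
ΣR = 6.901×10^-4 + 6.094×10^-5 + 2.979 + 0.7290 = 3.709 K/W
Q = ΔT/ΣR = (75.3 °C − 12.4 °C)/3.709 = 17.0 W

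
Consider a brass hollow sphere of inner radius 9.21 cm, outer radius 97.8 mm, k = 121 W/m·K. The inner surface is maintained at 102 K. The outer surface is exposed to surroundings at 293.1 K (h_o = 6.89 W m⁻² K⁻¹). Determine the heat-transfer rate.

Q = 158 W

Treat each layer as a resistance in series:
  R_brass = (1/0.0921 − 1/0.0978)/(4πk) = 0.6328/(4π·121) = 4.162×10^-4 K/W
  R_conv,out = 1/(4πr²h) = 1/(4π·0.0978²·6.89) = 1.208 K/W
ΣR = 4.162×10^-4 + 1.208 = 1.208 K/W
Q = ΔT/ΣR = (102 K − 293.1 K)/1.208 = -158 W
(Negative Q ⇒ heat flows inward; heat gain = 158 W.)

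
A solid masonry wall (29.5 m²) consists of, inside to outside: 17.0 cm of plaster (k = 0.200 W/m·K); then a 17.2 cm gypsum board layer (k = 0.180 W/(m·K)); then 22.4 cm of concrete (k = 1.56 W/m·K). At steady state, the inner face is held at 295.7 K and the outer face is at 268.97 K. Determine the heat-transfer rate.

Treat each layer as a resistance in series:
  R_plaster = L/(kA) = 0.170/(0.200·29.5) = 0.02881 K/W
  R_gypsum board = L/(kA) = 0.172/(0.180·29.5) = 0.03239 K/W
  R_concrete = L/(kA) = 0.224/(1.56·29.5) = 0.004867 K/W
ΣR = 0.02881 + 0.03239 + 0.004867 = 0.06607 K/W
Q = ΔT/ΣR = (295.7 K − 268.97 K)/0.06607 = 405 W

Q = 405 W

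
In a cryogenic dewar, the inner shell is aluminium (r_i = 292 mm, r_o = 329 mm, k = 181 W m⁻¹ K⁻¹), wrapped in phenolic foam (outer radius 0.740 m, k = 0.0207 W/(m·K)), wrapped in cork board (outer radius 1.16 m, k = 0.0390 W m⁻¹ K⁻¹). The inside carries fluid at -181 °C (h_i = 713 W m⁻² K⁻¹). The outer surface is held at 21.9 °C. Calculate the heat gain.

Q = 27.1 W

Resistance network (inner→outer):
  R_conv,in = 1/(4πr²h) = 1/(4π·0.292²·713) = 0.001309 K/W
  R_aluminium = (1/0.292 − 1/0.329)/(4πk) = 0.3851/(4π·181) = 1.693×10^-4 K/W
  R_phenolic foam = (1/0.329 − 1/0.740)/(4πk) = 1.688/(4π·0.0207) = 6.490 K/W
  R_cork board = (1/0.740 − 1/1.16)/(4πk) = 0.4893/(4π·0.0390) = 0.9984 K/W
ΣR = 0.001309 + 1.693×10^-4 + 6.490 + 0.9984 = 7.490 K/W
Q = ΔT/ΣR = (-181 °C − 21.9 °C)/7.490 = -27.1 W
(Negative Q ⇒ heat flows inward; heat gain = 27.1 W.)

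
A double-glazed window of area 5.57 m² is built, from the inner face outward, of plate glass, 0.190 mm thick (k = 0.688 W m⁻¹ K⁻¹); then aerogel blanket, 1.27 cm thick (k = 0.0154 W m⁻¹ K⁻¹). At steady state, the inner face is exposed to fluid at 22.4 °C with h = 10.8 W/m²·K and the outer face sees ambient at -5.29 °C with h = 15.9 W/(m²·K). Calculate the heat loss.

Treat each layer as a resistance in series:
  R_conv,in = 1/(hA) = 1/(10.8·5.57) = 0.01662 K/W
  R_plate glass = L/(kA) = 1.90×10^-4/(0.688·5.57) = 4.958×10^-5 K/W
  R_aerogel blanket = L/(kA) = 0.0127/(0.0154·5.57) = 0.1481 K/W
  R_conv,out = 1/(hA) = 1/(15.9·5.57) = 0.01129 K/W
ΣR = 0.01662 + 4.958×10^-5 + 0.1481 + 0.01129 = 0.1761 K/W
Q = ΔT/ΣR = (22.4 °C − -5.29 °C)/0.1761 = 157 W

Q = 157 W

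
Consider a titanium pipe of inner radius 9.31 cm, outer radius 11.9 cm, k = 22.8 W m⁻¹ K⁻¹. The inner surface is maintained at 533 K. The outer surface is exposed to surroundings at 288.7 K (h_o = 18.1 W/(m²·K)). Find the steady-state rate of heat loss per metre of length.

Q' = 3230 W/m

Resistance network (inner→outer):
  R'_titanium = ln(0.119/0.0931)/(2πk) = 0.2454/(2π·22.8) = 0.001713 m·K/W
  R'_conv,out = 1/(2πr h) = 1/(2π·0.119·18.1) = 0.07389 m·K/W
ΣR = 0.001713 + 0.07389 = 0.07560 m·K/W
Q' = ΔT/ΣR = (533 K − 288.7 K)/0.07560 = 3230 W/m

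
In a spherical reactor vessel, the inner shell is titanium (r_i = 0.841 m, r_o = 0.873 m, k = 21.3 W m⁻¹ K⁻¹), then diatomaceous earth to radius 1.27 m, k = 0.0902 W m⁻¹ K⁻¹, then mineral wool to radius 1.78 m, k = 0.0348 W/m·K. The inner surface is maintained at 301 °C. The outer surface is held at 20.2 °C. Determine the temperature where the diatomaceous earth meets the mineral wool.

T = 194 °C

Resistance network (inner→outer):
  R_titanium = (1/0.841 − 1/0.873)/(4πk) = 0.04359/(4π·21.3) = 1.628×10^-4 K/W
  R_diatomaceous earth = (1/0.873 − 1/1.27)/(4πk) = 0.3581/(4π·0.0902) = 0.3159 K/W
  R_mineral wool = (1/1.27 − 1/1.78)/(4πk) = 0.2256/(4π·0.0348) = 0.5159 K/W
ΣR = 1.628×10^-4 + 0.3159 + 0.5159 = 0.8320 K/W
Q = ΔT/ΣR = (301 °C − 20.2 °C)/0.8320 = 337.5 W
From the inner boundary to the diatomaceous earth/mineral wool interface, ΣR_partial = 0.3161 K/W.
T_interface = T_in − Q·ΣR_partial = 301 °C − (337.5)(0.3161) = 194 °C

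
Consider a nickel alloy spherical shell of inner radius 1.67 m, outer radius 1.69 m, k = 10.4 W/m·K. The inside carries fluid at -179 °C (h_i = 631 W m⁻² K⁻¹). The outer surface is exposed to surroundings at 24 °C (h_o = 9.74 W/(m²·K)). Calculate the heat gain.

Treat each layer as a resistance in series:
  R_conv,in = 1/(4πr²h) = 1/(4π·1.67²·631) = 4.522×10^-5 K/W
  R_nickel alloy = (1/1.67 − 1/1.69)/(4πk) = 0.007086/(4π·10.4) = 5.422×10^-5 K/W
  R_conv,out = 1/(4πr²h) = 1/(4π·1.69²·9.74) = 0.002861 K/W
ΣR = 4.522×10^-5 + 5.422×10^-5 + 0.002861 = 0.002960 K/W
Q = ΔT/ΣR = (-179 °C − 24 °C)/0.002960 = -68600 W
(Negative Q ⇒ heat flows inward; heat gain = 68600 W.)

Q = 68600 W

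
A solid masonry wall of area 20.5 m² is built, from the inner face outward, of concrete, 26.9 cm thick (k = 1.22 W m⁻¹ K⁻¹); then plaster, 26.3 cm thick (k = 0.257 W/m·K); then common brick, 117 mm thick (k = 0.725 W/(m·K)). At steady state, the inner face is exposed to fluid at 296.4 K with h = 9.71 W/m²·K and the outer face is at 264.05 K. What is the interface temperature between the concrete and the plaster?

Series thermal resistances, inner to outer:
  R_conv,in = 1/(hA) = 1/(9.71·20.5) = 0.005024 K/W
  R_concrete = L/(kA) = 0.269/(1.22·20.5) = 0.01076 K/W
  R_plaster = L/(kA) = 0.263/(0.257·20.5) = 0.04992 K/W
  R_common brick = L/(kA) = 0.117/(0.725·20.5) = 0.007872 K/W
ΣR = 0.005024 + 0.01076 + 0.04992 + 0.007872 = 0.07358 K/W
Q = ΔT/ΣR = (296.4 K − 264.05 K)/0.07358 = 439.7 W
From the inner boundary to the concrete/plaster interface, ΣR_partial = 0.01578 K/W.
T_interface = T_in − Q·ΣR_partial = 296.4 K − (439.7)(0.01578) = 289.5 K

T = 289.5 K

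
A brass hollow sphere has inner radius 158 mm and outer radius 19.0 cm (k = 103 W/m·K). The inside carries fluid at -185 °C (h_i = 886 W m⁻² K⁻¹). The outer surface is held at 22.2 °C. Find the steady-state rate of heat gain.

Treat each layer as a resistance in series:
  R_conv,in = 1/(4πr²h) = 1/(4π·0.158²·886) = 0.003598 K/W
  R_brass = (1/0.158 − 1/0.190)/(4πk) = 1.066/(4π·103) = 8.236×10^-4 K/W
ΣR = 0.003598 + 8.236×10^-4 = 0.004422 K/W
Q = ΔT/ΣR = (-185 °C − 22.2 °C)/0.004422 = -46900 W
(Negative Q ⇒ heat flows inward; heat gain = 46900 W.)

Q = 46900 W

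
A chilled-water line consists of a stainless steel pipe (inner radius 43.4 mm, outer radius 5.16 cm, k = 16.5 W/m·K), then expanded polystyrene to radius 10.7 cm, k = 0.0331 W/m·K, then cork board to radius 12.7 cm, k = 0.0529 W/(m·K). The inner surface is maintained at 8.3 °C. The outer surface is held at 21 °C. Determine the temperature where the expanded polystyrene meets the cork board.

T = 19.4 °C

Resistance network (inner→outer):
  R'_stainless steel = ln(0.0516/0.0434)/(2πk) = 0.1731/(2π·16.5) = 0.001669 m·K/W
  R'_expanded polystyrene = ln(0.107/0.0516)/(2πk) = 0.7293/(2π·0.0331) = 3.507 m·K/W
  R'_cork board = ln(0.127/0.107)/(2πk) = 0.1714/(2π·0.0529) = 0.5155 m·K/W
ΣR = 0.001669 + 3.507 + 0.5155 = 4.024 m·K/W
Q' = ΔT/ΣR = (8.3 °C − 21 °C)/4.024 = -3.156 W/m
From the inner boundary to the expanded polystyrene/cork board interface, ΣR_partial = 3.509 m·K/W.
T_interface = T_in − Q'·ΣR_partial = 8.3 °C − (-3.156)(3.509) = 19.4 °C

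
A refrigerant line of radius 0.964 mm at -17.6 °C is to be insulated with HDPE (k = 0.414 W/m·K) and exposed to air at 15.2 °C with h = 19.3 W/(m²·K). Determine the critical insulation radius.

r_cr = 2.15 cm

For a cylinder, r_cr = k_ins/h = 0.414/19.3 = 0.0215 m = 2.15 cm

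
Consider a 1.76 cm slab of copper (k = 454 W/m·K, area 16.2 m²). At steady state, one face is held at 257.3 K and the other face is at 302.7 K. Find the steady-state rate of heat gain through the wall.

Q = kA·ΔT/L = 454 × 16.2 × |257.3 K − 302.7 K| / 0.0176 = 1.90×10^7 W

Q = 1.90×10^7 W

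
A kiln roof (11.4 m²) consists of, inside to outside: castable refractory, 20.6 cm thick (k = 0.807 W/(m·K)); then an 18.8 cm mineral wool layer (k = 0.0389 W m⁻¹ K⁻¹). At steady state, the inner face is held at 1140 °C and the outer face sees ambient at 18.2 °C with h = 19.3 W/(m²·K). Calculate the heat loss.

Series thermal resistances, inner to outer:
  R_castable refractory = L/(kA) = 0.206/(0.807·11.4) = 0.02239 K/W
  R_mineral wool = L/(kA) = 0.188/(0.0389·11.4) = 0.4239 K/W
  R_conv,out = 1/(hA) = 1/(19.3·11.4) = 0.004545 K/W
ΣR = 0.02239 + 0.4239 + 0.004545 = 0.4508 K/W
Q = ΔT/ΣR = (1140 °C − 18.2 °C)/0.4508 = 2490 W

Q = 2.49 kW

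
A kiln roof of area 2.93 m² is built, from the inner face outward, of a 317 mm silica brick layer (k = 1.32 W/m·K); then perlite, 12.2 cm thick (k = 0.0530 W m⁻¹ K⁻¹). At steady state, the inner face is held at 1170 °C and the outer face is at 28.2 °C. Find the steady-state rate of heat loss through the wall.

Q = 1320 W

Treat each layer as a resistance in series:
  R_silica brick = L/(kA) = 0.317/(1.32·2.93) = 0.08196 K/W
  R_perlite = L/(kA) = 0.122/(0.0530·2.93) = 0.7856 K/W
ΣR = 0.08196 + 0.7856 = 0.8676 K/W
Q = ΔT/ΣR = (1170 °C − 28.2 °C)/0.8676 = 1320 W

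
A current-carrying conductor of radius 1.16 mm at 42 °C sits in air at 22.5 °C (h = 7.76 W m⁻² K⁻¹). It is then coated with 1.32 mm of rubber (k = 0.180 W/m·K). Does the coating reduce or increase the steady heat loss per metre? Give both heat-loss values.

increases: 1.10 → 2.18 W/m

Critical radius for a cylinder: r_cr = k/h = 0.0232 m = 2.32 cm.
Outer radius after coating: r₂ = 0.00116 + 0.00132 = 0.00248 m.
Since r₁ < r_cr and r₂ ≤ r_cr, the coating moves toward the maximum at r_cr — heat loss rises.
Bare: R = 1/(2πr₁h) = 17.68 m·K/W; Q = 19.5/17.68 = 1.10 W/m.
Coated: R = R_cond + R_conv = 8.942 m·K/W; Q = 19.5/8.942 = 2.18 W/m.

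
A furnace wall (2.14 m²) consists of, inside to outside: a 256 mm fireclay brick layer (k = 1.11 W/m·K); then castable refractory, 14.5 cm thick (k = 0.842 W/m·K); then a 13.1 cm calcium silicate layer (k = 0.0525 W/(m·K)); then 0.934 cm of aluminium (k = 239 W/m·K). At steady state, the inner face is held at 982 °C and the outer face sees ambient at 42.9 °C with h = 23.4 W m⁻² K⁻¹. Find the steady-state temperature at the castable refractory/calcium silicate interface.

T = 853 °C

Series thermal resistances, inner to outer:
  R_fireclay brick = L/(kA) = 0.256/(1.11·2.14) = 0.1078 K/W
  R_castable refractory = L/(kA) = 0.145/(0.842·2.14) = 0.08047 K/W
  R_calcium silicate = L/(kA) = 0.131/(0.0525·2.14) = 1.166 K/W
  R_aluminium = L/(kA) = 0.00934/(239·2.14) = 1.826×10^-5 K/W
  R_conv,out = 1/(hA) = 1/(23.4·2.14) = 0.01997 K/W
ΣR = 0.1078 + 0.08047 + 1.166 + 1.826×10^-5 + 0.01997 = 1.374 K/W
Q = ΔT/ΣR = (982 °C − 42.9 °C)/1.374 = 683.5 W
From the inner boundary to the castable refractory/calcium silicate interface, ΣR_partial = 0.1883 K/W.
T_interface = T_in − Q·ΣR_partial = 982 °C − (683.5)(0.1883) = 853 °C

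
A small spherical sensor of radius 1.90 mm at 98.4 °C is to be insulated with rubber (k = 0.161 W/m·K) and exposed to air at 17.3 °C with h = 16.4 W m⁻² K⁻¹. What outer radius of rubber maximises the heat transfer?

For a sphere, r_cr = 2k_ins/h = 2·0.161/16.4 = 0.0196 m = 1.96 cm

r_cr = 1.96 cm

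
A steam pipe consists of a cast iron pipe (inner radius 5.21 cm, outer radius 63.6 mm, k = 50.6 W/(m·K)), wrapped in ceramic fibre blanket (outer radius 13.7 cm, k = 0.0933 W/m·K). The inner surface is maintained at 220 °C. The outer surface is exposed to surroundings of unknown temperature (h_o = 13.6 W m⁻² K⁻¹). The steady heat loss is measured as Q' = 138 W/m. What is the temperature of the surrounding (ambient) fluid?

Series resistances:
  R'_cast iron = ln(0.0636/0.0521)/(2πk) = 0.1994/(2π·50.6) = 6.273×10^-4 m·K/W
  R'_ceramic fibre blanket = ln(0.137/0.0636)/(2πk) = 0.7674/(2π·0.0933) = 1.309 m·K/W
  R'_conv,out = 1/(2πr h) = 1/(2π·0.137·13.6) = 0.08542 m·K/W
ΣR = 1.395 m·K/W
ΔT = Q'·ΣR = 138 × 1.395 = 192.5 K
Heat flows outward, so T_out = T_in − ΔT = 220 − 192.5 = 27.5 °C

T_out = 27.5 °C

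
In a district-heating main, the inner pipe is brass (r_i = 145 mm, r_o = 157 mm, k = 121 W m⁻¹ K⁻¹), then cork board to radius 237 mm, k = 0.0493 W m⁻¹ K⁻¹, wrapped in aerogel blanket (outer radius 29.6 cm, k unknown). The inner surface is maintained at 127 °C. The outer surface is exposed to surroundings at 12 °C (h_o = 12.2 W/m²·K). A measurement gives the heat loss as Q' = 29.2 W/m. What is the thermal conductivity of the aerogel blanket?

ΣR = ΔT/Q' = |127 − 12|/29.2 = 3.938 m·K/W
Known resistances:
  R'_brass = ln(0.157/0.145)/(2πk) = 0.07951/(2π·121) = 1.046×10^-4 m·K/W
  R'_cork board = ln(0.237/0.157)/(2πk) = 0.4118/(2π·0.0493) = 1.329 m·K/W
  R'_conv,out = 1/(2πr h) = 1/(2π·0.296·12.2) = 0.04407 m·K/W
R_aerogel blanket = ΣR − ΣR_known = 3.938 − 1.373 = 2.565 m·K/W
ln(r₂/r₁)/(2πk) = 2.565 ⇒ k = 0.2223/(2π·2.565) = 0.0138 W/m·K

k = 0.0138 W/m·K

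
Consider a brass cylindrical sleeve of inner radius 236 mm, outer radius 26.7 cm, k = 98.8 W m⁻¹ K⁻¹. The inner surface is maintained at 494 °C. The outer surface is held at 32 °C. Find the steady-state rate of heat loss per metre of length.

Q' = 2πk·ΔT/ln(r₂/r₁) = 2π × 98.8 × 462 / ln(0.267/0.236) = 2.32×10^6 W/m

Q' = 2320 kW/m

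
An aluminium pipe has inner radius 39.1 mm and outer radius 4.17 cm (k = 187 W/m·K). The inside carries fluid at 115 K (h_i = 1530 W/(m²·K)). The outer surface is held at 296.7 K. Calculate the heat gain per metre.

Resistance network (inner→outer):
  R'_conv,in = 1/(2πr h) = 1/(2π·0.0391·1530) = 0.002660 m·K/W
  R'_aluminium = ln(0.0417/0.0391)/(2πk) = 0.06438/(2π·187) = 5.479×10^-5 m·K/W
ΣR = 0.002660 + 5.479×10^-5 = 0.002715 m·K/W
Q' = ΔT/ΣR = (115 K − 296.7 K)/0.002715 = -66900 W/m
(Negative Q' ⇒ heat flows inward; heat gain = 66900 W/m.)

Q' = 66900 W/m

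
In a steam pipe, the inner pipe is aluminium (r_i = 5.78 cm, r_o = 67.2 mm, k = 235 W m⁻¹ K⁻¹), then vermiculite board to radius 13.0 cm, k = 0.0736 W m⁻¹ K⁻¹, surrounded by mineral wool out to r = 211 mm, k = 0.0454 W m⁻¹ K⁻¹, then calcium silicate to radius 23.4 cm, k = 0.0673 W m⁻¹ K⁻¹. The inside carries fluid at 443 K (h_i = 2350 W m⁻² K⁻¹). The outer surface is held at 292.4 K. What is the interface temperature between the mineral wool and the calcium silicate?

T = 303.3 K

Series thermal resistances, inner to outer:
  R'_conv,in = 1/(2πr h) = 1/(2π·0.0578·2350) = 0.001172 m·K/W
  R'_aluminium = ln(0.0672/0.0578)/(2πk) = 0.1507/(2π·235) = 1.021×10^-4 m·K/W
  R'_vermiculite board = ln(0.130/0.0672)/(2πk) = 0.6599/(2π·0.0736) = 1.427 m·K/W
  R'_mineral wool = ln(0.211/0.130)/(2πk) = 0.4843/(2π·0.0454) = 1.698 m·K/W
  R'_calcium silicate = ln(0.234/0.211)/(2πk) = 0.1035/(2π·0.0673) = 0.2447 m·K/W
ΣR = 0.001172 + 1.021×10^-4 + 1.427 + 1.698 + 0.2447 = 3.371 m·K/W
Q' = ΔT/ΣR = (443 K − 292.4 K)/3.371 = 44.68 W/m
From the inner boundary to the mineral wool/calcium silicate interface, ΣR_partial = 3.126 m·K/W.
T_interface = T_in − Q'·ΣR_partial = 443 K − (44.68)(3.126) = 303.3 K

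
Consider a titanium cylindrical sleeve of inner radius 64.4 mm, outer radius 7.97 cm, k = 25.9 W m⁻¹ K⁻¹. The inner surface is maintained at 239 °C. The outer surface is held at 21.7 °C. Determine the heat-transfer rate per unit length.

Q' = 166 kW/m

Q' = 2πk·ΔT/ln(r₂/r₁) = 2π × 25.9 × 217.3 / ln(0.0797/0.0644) = 1.66×10^5 W/m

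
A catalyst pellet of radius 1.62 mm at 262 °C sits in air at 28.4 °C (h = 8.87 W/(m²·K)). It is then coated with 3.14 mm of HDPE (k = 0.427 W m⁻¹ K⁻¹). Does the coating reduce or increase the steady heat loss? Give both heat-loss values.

increases: 0.0683 → 0.495 W

Critical radius for a sphere: r_cr = 2k/h = 0.0963 m = 9.63 cm.
Outer radius after coating: r₂ = 0.00162 + 0.00314 = 0.00476 m.
Since r₁ < r_cr and r₂ ≤ r_cr, the coating moves toward the maximum at r_cr — heat loss rises.
Bare: R = 1/(4πr₁²h) = 3419 K/W; Q = 233.6/3419 = 0.0683 W.
Coated: R = R_cond + R_conv = 471.8 K/W; Q = 233.6/471.8 = 0.495 W.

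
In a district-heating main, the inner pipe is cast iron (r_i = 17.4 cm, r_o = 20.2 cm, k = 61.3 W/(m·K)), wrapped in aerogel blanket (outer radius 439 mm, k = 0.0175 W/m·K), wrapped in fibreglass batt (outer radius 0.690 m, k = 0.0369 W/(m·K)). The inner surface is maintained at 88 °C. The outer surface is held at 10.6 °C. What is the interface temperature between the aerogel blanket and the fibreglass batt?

Resistance network (inner→outer):
  R'_cast iron = ln(0.202/0.174)/(2πk) = 0.1492/(2π·61.3) = 3.874×10^-4 m·K/W
  R'_aerogel blanket = ln(0.439/0.202)/(2πk) = 0.7762/(2π·0.0175) = 7.059 m·K/W
  R'_fibreglass batt = ln(0.690/0.439)/(2πk) = 0.4522/(2π·0.0369) = 1.950 m·K/W
ΣR = 3.874×10^-4 + 7.059 + 1.950 = 9.009 m·K/W
Q' = ΔT/ΣR = (88 °C − 10.6 °C)/9.009 = 8.591 W/m
From the inner boundary to the aerogel blanket/fibreglass batt interface, ΣR_partial = 7.059 m·K/W.
T_interface = T_in − Q'·ΣR_partial = 88 °C − (8.591)(7.059) = 27.4 °C

T = 27.4 °C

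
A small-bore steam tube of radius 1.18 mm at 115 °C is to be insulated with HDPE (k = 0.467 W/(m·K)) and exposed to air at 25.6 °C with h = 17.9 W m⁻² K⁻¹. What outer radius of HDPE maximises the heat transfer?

r_cr = 2.61 cm

For a cylinder, r_cr = k_ins/h = 0.467/17.9 = 0.0261 m = 2.61 cm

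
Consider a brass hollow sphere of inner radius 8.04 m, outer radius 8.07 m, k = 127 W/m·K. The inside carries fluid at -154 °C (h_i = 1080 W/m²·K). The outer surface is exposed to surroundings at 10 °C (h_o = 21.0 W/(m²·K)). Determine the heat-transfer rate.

Q = 2750 kW

Series thermal resistances, inner to outer:
  R_conv,in = 1/(4πr²h) = 1/(4π·8.04²·1080) = 1.140×10^-6 K/W
  R_brass = (1/8.04 − 1/8.07)/(4πk) = 4.624×10^-4/(4π·127) = 2.897×10^-7 K/W
  R_conv,out = 1/(4πr²h) = 1/(4π·8.07²·21.0) = 5.819×10^-5 K/W
ΣR = 1.140×10^-6 + 2.897×10^-7 + 5.819×10^-5 = 5.962×10^-5 K/W
Q = ΔT/ΣR = (-154 °C − 10 °C)/5.962×10^-5 = -2.75×10^6 W
(Negative Q ⇒ heat flows inward; heat gain = 2.75×10^6 W.)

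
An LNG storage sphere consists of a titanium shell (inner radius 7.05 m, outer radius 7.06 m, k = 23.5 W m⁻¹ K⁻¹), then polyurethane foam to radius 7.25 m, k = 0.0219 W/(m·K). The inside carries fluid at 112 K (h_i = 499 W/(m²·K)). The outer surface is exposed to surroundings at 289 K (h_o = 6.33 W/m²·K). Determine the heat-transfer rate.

Resistance network (inner→outer):
  R_conv,in = 1/(4πr²h) = 1/(4π·7.05²·499) = 3.209×10^-6 K/W
  R_titanium = (1/7.05 − 1/7.06)/(4πk) = 2.009×10^-4/(4π·23.5) = 6.803×10^-7 K/W
  R_polyurethane foam = (1/7.06 − 1/7.25)/(4πk) = 0.003712/(4π·0.0219) = 0.01349 K/W
  R_conv,out = 1/(4πr²h) = 1/(4π·7.25²·6.33) = 2.392×10^-4 K/W
ΣR = 3.209×10^-6 + 6.803×10^-7 + 0.01349 + 2.392×10^-4 = 0.01373 K/W
Q = ΔT/ΣR = (112 K − 289 K)/0.01373 = -12900 W
(Negative Q ⇒ heat flows inward; heat gain = 12900 W.)

Q = 12.9 kW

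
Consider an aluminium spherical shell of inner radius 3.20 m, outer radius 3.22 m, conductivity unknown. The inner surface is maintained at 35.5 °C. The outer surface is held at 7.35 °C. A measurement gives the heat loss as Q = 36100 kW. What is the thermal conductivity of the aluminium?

k = 198 W/m·K

ΣR = ΔT/Q = |35.5 − 7.35|/3.61×10^7 = 7.798×10^-7 K/W
(1/r₁−1/r₂)/(4πk) = 7.798×10^-7 ⇒ k = 0.001941/(4π·7.798×10^-7) = 198 W/m·K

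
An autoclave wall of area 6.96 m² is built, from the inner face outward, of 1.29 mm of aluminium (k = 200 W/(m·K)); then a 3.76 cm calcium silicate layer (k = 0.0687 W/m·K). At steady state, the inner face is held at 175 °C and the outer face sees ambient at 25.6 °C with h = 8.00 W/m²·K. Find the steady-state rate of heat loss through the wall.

Q = 1550 W

Treat each layer as a resistance in series:
  R_aluminium = L/(kA) = 0.00129/(200·6.96) = 9.267×10^-7 K/W
  R_calcium silicate = L/(kA) = 0.0376/(0.0687·6.96) = 0.07864 K/W
  R_conv,out = 1/(hA) = 1/(8.00·6.96) = 0.01796 K/W
ΣR = 9.267×10^-7 + 0.07864 + 0.01796 = 0.09660 K/W
Q = ΔT/ΣR = (175 °C − 25.6 °C)/0.09660 = 1550 W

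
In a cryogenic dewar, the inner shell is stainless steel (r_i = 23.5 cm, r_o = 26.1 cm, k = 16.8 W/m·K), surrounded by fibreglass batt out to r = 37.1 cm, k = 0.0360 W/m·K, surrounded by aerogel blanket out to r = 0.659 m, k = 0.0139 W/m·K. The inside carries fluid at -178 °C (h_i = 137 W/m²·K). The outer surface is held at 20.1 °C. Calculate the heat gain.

Q = 21.4 W

Treat each layer as a resistance in series:
  R_conv,in = 1/(4πr²h) = 1/(4π·0.235²·137) = 0.01052 K/W
  R_stainless steel = (1/0.235 − 1/0.261)/(4πk) = 0.4239/(4π·16.8) = 0.002008 K/W
  R_fibreglass batt = (1/0.261 − 1/0.371)/(4πk) = 1.136/(4π·0.0360) = 2.511 K/W
  R_aerogel blanket = (1/0.371 − 1/0.659)/(4πk) = 1.178/(4π·0.0139) = 6.744 K/W
ΣR = 0.01052 + 0.002008 + 2.511 + 6.744 = 9.268 K/W
Q = ΔT/ΣR = (-178 °C − 20.1 °C)/9.268 = -21.4 W
(Negative Q ⇒ heat flows inward; heat gain = 21.4 W.)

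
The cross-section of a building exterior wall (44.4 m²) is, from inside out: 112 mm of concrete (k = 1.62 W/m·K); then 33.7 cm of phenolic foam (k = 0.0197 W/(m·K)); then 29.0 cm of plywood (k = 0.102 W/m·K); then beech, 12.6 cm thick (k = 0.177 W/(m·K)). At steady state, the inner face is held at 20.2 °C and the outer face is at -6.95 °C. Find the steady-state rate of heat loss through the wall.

Q = 58.1 W

Resistance network (inner→outer):
  R_concrete = L/(kA) = 0.112/(1.62·44.4) = 0.001557 K/W
  R_phenolic foam = L/(kA) = 0.337/(0.0197·44.4) = 0.3853 K/W
  R_plywood = L/(kA) = 0.290/(0.102·44.4) = 0.06403 K/W
  R_beech = L/(kA) = 0.126/(0.177·44.4) = 0.01603 K/W
ΣR = 0.001557 + 0.3853 + 0.06403 + 0.01603 = 0.4669 K/W
Q = ΔT/ΣR = (20.2 °C − -6.95 °C)/0.4669 = 58.1 W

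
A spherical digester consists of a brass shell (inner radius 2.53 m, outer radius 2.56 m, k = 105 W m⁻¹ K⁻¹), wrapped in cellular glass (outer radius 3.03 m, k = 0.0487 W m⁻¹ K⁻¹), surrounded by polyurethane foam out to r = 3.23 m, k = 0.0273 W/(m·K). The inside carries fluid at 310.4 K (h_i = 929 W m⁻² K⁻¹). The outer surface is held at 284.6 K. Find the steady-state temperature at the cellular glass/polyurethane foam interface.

Series thermal resistances, inner to outer:
  R_conv,in = 1/(4πr²h) = 1/(4π·2.53²·929) = 1.338×10^-5 K/W
  R_brass = (1/2.53 − 1/2.56)/(4πk) = 0.004632/(4π·105) = 3.510×10^-6 K/W
  R_cellular glass = (1/2.56 − 1/3.03)/(4πk) = 0.06059/(4π·0.0487) = 0.09901 K/W
  R_polyurethane foam = (1/3.03 − 1/3.23)/(4πk) = 0.02044/(4π·0.0273) = 0.05957 K/W
ΣR = 1.338×10^-5 + 3.510×10^-6 + 0.09901 + 0.05957 = 0.1586 K/W
Q = ΔT/ΣR = (310.4 K − 284.6 K)/0.1586 = 162.7 W
From the inner boundary to the cellular glass/polyurethane foam interface, ΣR_partial = 0.09903 K/W.
T_interface = T_in − Q·ΣR_partial = 310.4 K − (162.7)(0.09903) = 294.3 K

T = 294.3 K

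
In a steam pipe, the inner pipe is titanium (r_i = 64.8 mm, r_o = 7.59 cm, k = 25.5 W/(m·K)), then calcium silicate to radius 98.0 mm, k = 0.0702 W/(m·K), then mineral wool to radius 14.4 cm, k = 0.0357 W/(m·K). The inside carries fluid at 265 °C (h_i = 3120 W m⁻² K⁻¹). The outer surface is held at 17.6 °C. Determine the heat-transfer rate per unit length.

Q' = 108 W/m

Series thermal resistances, inner to outer:
  R'_conv,in = 1/(2πr h) = 1/(2π·0.0648·3120) = 7.872×10^-4 m·K/W
  R'_titanium = ln(0.0759/0.0648)/(2πk) = 0.1581/(2π·25.5) = 9.868×10^-4 m·K/W
  R'_calcium silicate = ln(0.0980/0.0759)/(2πk) = 0.2556/(2π·0.0702) = 0.5794 m·K/W
  R'_mineral wool = ln(0.144/0.0980)/(2πk) = 0.3848/(2π·0.0357) = 1.716 m·K/W
ΣR = 7.872×10^-4 + 9.868×10^-4 + 0.5794 + 1.716 = 2.297 m·K/W
Q' = ΔT/ΣR = (265 °C − 17.6 °C)/2.297 = 108 W/m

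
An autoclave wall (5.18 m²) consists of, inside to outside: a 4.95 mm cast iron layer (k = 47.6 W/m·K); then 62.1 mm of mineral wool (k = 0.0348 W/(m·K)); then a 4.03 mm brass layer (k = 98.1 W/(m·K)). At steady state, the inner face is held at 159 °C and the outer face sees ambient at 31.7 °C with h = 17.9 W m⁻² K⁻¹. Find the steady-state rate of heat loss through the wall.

Q = 358 W

Resistance network (inner→outer):
  R_cast iron = L/(kA) = 0.00495/(47.6·5.18) = 2.008×10^-5 K/W
  R_mineral wool = L/(kA) = 0.0621/(0.0348·5.18) = 0.3445 K/W
  R_brass = L/(kA) = 0.00403/(98.1·5.18) = 7.931×10^-6 K/W
  R_conv,out = 1/(hA) = 1/(17.9·5.18) = 0.01078 K/W
ΣR = 2.008×10^-5 + 0.3445 + 7.931×10^-6 + 0.01078 = 0.3553 K/W
Q = ΔT/ΣR = (159 °C − 31.7 °C)/0.3553 = 358 W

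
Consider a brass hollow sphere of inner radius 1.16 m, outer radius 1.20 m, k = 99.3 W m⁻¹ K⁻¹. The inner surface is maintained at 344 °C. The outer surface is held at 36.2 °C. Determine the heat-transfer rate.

Q = 4πk·ΔT/(1/r₁ − 1/r₂) = 4π × 99.3 × 307.8 / (1/1.16 − 1/1.20) = 1.34×10^7 W

Q = 1.34×10^7 W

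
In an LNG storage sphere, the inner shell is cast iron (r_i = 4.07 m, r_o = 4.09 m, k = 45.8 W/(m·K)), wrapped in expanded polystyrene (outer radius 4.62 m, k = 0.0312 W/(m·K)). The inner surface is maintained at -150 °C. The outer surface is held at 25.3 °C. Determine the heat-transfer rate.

Q = 2.45 kW

Series thermal resistances, inner to outer:
  R_cast iron = (1/4.07 − 1/4.09)/(4πk) = 0.001201/(4π·45.8) = 2.088×10^-6 K/W
  R_expanded polystyrene = (1/4.09 − 1/4.62)/(4πk) = 0.02805/(4π·0.0312) = 0.07154 K/W
ΣR = 2.088×10^-6 + 0.07154 = 0.07154 K/W
Q = ΔT/ΣR = (-150 °C − 25.3 °C)/0.07154 = -2450 W
(Negative Q ⇒ heat flows inward; heat gain = 2450 W.)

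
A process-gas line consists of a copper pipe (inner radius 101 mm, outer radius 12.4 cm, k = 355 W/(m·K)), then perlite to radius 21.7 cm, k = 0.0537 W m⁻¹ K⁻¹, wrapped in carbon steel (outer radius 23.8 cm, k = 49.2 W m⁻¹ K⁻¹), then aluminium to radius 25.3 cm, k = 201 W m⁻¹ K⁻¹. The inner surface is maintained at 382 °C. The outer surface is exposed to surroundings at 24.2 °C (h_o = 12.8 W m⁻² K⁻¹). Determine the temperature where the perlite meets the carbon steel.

Resistance network (inner→outer):
  R'_copper = ln(0.124/0.101)/(2πk) = 0.2052/(2π·355) = 9.198×10^-5 m·K/W
  R'_perlite = ln(0.217/0.124)/(2πk) = 0.5596/(2π·0.0537) = 1.659 m·K/W
  R'_carbon steel = ln(0.238/0.217)/(2πk) = 0.09237/(2π·49.2) = 2.988×10^-4 m·K/W
  R'_aluminium = ln(0.253/0.238)/(2πk) = 0.06112/(2π·201) = 4.839×10^-5 m·K/W
  R'_conv,out = 1/(2πr h) = 1/(2π·0.253·12.8) = 0.04915 m·K/W
ΣR = 9.198×10^-5 + 1.659 + 2.988×10^-4 + 4.839×10^-5 + 0.04915 = 1.709 m·K/W
Q' = ΔT/ΣR = (382 °C − 24.2 °C)/1.709 = 209.4 W/m
From the inner boundary to the perlite/carbon steel interface, ΣR_partial = 1.659 m·K/W.
T_interface = T_in − Q'·ΣR_partial = 382 °C − (209.4)(1.659) = 34.6 °C

T = 34.6 °C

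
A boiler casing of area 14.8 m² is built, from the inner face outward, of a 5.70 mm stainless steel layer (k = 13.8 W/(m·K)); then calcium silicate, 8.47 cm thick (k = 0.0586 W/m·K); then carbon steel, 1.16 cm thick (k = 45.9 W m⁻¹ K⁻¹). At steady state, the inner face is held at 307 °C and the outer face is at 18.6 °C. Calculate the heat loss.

Series thermal resistances, inner to outer:
  R_stainless steel = L/(kA) = 0.00570/(13.8·14.8) = 2.791×10^-5 K/W
  R_calcium silicate = L/(kA) = 0.0847/(0.0586·14.8) = 0.09766 K/W
  R_carbon steel = L/(kA) = 0.0116/(45.9·14.8) = 1.708×10^-5 K/W
ΣR = 2.791×10^-5 + 0.09766 + 1.708×10^-5 = 0.09770 K/W
Q = ΔT/ΣR = (307 °C − 18.6 °C)/0.09770 = 2950 W

Q = 2950 W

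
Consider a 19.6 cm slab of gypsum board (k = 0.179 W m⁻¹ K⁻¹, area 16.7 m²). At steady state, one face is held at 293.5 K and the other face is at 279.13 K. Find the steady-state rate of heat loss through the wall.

Q = kA·ΔT/L = 0.179 × 16.7 × |293.5 K − 279.13 K| / 0.196 = 219 W

Q = 219 W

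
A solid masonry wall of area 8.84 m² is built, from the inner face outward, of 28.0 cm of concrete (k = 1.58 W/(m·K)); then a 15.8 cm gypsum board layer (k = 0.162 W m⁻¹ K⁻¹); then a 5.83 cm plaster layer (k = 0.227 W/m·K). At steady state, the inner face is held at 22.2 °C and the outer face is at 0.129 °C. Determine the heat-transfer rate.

Resistance network (inner→outer):
  R_concrete = L/(kA) = 0.280/(1.58·8.84) = 0.02005 K/W
  R_gypsum board = L/(kA) = 0.158/(0.162·8.84) = 0.1103 K/W
  R_plaster = L/(kA) = 0.0583/(0.227·8.84) = 0.02905 K/W
ΣR = 0.02005 + 0.1103 + 0.02905 = 0.1594 K/W
Q = ΔT/ΣR = (22.2 °C − 0.129 °C)/0.1594 = 138 W

Q = 138 W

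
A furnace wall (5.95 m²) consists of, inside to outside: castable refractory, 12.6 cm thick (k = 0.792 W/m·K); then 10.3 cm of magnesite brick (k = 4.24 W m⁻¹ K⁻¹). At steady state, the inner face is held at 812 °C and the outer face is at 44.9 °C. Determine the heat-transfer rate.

Q = 24900 W

Resistance network (inner→outer):
  R_castable refractory = L/(kA) = 0.126/(0.792·5.95) = 0.02674 K/W
  R_magnesite brick = L/(kA) = 0.103/(4.24·5.95) = 0.004083 K/W
ΣR = 0.02674 + 0.004083 = 0.03082 K/W
Q = ΔT/ΣR = (812 °C − 44.9 °C)/0.03082 = 24900 W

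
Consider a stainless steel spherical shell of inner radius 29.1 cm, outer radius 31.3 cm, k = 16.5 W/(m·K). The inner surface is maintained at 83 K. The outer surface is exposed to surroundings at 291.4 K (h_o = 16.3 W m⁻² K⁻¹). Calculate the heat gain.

Q = 4090 W

Series thermal resistances, inner to outer:
  R_stainless steel = (1/0.291 − 1/0.313)/(4πk) = 0.2415/(4π·16.5) = 0.001165 K/W
  R_conv,out = 1/(4πr²h) = 1/(4π·0.313²·16.3) = 0.04983 K/W
ΣR = 0.001165 + 0.04983 = 0.05099 K/W
Q = ΔT/ΣR = (83 K − 291.4 K)/0.05099 = -4090 W
(Negative Q ⇒ heat flows inward; heat gain = 4090 W.)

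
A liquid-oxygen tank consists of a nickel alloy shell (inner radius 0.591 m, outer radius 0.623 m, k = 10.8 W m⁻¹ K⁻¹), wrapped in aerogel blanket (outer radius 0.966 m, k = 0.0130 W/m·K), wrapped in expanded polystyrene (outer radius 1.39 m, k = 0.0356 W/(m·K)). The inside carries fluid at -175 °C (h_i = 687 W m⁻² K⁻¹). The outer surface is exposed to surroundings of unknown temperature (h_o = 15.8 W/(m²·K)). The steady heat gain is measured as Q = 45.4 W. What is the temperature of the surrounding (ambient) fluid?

T_out = 15.6 °C

Series resistances:
  R_conv,in = 1/(4πr²h) = 1/(4π·0.591²·687) = 3.316×10^-4 K/W
  R_nickel alloy = (1/0.591 − 1/0.623)/(4πk) = 0.08691/(4π·10.8) = 6.404×10^-4 K/W
  R_aerogel blanket = (1/0.623 − 1/0.966)/(4πk) = 0.5699/(4π·0.0130) = 3.489 K/W
  R_expanded polystyrene = (1/0.966 − 1/1.39)/(4πk) = 0.3158/(4π·0.0356) = 0.7059 K/W
  R_conv,out = 1/(4πr²h) = 1/(4π·1.39²·15.8) = 0.002607 K/W
ΣR = 4.198 K/W
ΔT = Q·ΣR = 45.4 × 4.198 = 190.6 K
Heat flows inward, so T_out = T_in + ΔT = -175 + 190.6 = 15.6 °C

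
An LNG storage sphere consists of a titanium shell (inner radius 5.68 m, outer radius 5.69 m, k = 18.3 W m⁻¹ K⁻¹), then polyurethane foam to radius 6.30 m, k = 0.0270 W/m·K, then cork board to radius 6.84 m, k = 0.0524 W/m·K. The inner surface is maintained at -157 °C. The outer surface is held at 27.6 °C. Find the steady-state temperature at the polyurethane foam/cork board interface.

Resistance network (inner→outer):
  R_titanium = (1/5.68 − 1/5.69)/(4πk) = 3.094×10^-4/(4π·18.3) = 1.345×10^-6 K/W
  R_polyurethane foam = (1/5.69 − 1/6.30)/(4πk) = 0.01702/(4π·0.0270) = 0.05015 K/W
  R_cork board = (1/6.30 − 1/6.84)/(4πk) = 0.01253/(4π·0.0524) = 0.01903 K/W
ΣR = 1.345×10^-6 + 0.05015 + 0.01903 = 0.06918 K/W
Q = ΔT/ΣR = (-157 °C − 27.6 °C)/0.06918 = -2668 W
From the inner boundary to the polyurethane foam/cork board interface, ΣR_partial = 0.05015 K/W.
T_interface = T_in − Q·ΣR_partial = -157 °C − (-2668)(0.05015) = -23.2 °C

T = -23.2 °C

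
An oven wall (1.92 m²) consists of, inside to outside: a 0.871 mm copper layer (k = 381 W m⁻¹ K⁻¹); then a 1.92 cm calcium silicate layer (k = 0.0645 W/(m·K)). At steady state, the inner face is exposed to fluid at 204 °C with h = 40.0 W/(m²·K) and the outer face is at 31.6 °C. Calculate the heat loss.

Q = 1030 W

Resistance network (inner→outer):
  R_conv,in = 1/(hA) = 1/(40.0·1.92) = 0.01302 K/W
  R_copper = L/(kA) = 8.71×10^-4/(381·1.92) = 1.191×10^-6 K/W
  R_calcium silicate = L/(kA) = 0.0192/(0.0645·1.92) = 0.1550 K/W
ΣR = 0.01302 + 1.191×10^-6 + 0.1550 = 0.1680 K/W
Q = ΔT/ΣR = (204 °C − 31.6 °C)/0.1680 = 1030 W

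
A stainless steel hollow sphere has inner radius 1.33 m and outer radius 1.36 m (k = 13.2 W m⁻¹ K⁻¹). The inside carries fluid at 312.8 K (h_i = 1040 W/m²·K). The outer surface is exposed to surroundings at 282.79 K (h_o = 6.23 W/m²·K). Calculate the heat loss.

Resistance network (inner→outer):
  R_conv,in = 1/(4πr²h) = 1/(4π·1.33²·1040) = 4.326×10^-5 K/W
  R_stainless steel = (1/1.33 − 1/1.36)/(4πk) = 0.01659/(4π·13.2) = 9.999×10^-5 K/W
  R_conv,out = 1/(4πr²h) = 1/(4π·1.36²·6.23) = 0.006906 K/W
ΣR = 4.326×10^-5 + 9.999×10^-5 + 0.006906 = 0.007049 K/W
Q = ΔT/ΣR = (312.8 K − 282.79 K)/0.007049 = 4260 W

Q = 4.26 kW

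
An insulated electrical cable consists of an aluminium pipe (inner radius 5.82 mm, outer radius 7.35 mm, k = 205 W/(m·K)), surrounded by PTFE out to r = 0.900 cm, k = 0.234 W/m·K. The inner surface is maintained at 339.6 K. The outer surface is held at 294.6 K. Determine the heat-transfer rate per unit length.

Resistance network (inner→outer):
  R'_aluminium = ln(0.00735/0.00582)/(2πk) = 0.2334/(2π·205) = 1.812×10^-4 m·K/W
  R'_PTFE = ln(0.00900/0.00735)/(2πk) = 0.2025/(2π·0.234) = 0.1377 m·K/W
ΣR = 1.812×10^-4 + 0.1377 = 0.1379 m·K/W
Q' = ΔT/ΣR = (339.6 K − 294.6 K)/0.1379 = 326 W/m

Q' = 326 W/m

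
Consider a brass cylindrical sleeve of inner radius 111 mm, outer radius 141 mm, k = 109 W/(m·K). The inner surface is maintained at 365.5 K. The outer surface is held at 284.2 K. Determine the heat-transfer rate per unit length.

Q' = 2.33×10^5 W/m

Q' = 2πk·ΔT/ln(r₂/r₁) = 2π × 109 × 81.3 / ln(0.141/0.111) = 2.33×10^5 W/m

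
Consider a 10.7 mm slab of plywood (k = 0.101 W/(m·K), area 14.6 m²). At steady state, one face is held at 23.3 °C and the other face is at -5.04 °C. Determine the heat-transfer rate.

Q = kA·ΔT/L = 0.101 × 14.6 × |23.3 °C − -5.04 °C| / 0.0107 = 3910 W

Q = 3.91 kW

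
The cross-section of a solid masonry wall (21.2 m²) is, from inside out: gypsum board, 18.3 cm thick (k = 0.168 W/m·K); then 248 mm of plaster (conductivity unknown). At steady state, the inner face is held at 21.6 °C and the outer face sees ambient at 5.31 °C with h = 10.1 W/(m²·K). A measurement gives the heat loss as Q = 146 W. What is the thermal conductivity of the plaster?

ΣR = ΔT/Q = |21.6 − 5.31|/146 = 0.1116 K/W
Known resistances:
  R_gypsum board = L/(kA) = 0.183/(0.168·21.2) = 0.05138 K/W
  R_conv,out = 1/(hA) = 1/(10.1·21.2) = 0.004670 K/W
R_plaster = ΣR − ΣR_known = 0.1116 − 0.05605 = 0.05555 K/W
L/(kA) = 0.05555 ⇒ k = 0.248/(0.05555·21.2) = 0.211 W/m·K

k = 0.211 W/m·K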